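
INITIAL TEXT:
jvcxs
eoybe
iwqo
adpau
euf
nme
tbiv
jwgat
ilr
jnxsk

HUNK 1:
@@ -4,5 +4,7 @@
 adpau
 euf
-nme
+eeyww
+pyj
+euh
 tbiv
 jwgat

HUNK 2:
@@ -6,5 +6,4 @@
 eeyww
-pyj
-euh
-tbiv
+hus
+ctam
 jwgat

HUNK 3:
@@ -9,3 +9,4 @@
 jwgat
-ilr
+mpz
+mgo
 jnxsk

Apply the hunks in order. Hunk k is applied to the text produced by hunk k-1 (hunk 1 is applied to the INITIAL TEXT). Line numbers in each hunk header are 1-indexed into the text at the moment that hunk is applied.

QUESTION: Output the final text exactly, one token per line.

Hunk 1: at line 4 remove [nme] add [eeyww,pyj,euh] -> 12 lines: jvcxs eoybe iwqo adpau euf eeyww pyj euh tbiv jwgat ilr jnxsk
Hunk 2: at line 6 remove [pyj,euh,tbiv] add [hus,ctam] -> 11 lines: jvcxs eoybe iwqo adpau euf eeyww hus ctam jwgat ilr jnxsk
Hunk 3: at line 9 remove [ilr] add [mpz,mgo] -> 12 lines: jvcxs eoybe iwqo adpau euf eeyww hus ctam jwgat mpz mgo jnxsk

Answer: jvcxs
eoybe
iwqo
adpau
euf
eeyww
hus
ctam
jwgat
mpz
mgo
jnxsk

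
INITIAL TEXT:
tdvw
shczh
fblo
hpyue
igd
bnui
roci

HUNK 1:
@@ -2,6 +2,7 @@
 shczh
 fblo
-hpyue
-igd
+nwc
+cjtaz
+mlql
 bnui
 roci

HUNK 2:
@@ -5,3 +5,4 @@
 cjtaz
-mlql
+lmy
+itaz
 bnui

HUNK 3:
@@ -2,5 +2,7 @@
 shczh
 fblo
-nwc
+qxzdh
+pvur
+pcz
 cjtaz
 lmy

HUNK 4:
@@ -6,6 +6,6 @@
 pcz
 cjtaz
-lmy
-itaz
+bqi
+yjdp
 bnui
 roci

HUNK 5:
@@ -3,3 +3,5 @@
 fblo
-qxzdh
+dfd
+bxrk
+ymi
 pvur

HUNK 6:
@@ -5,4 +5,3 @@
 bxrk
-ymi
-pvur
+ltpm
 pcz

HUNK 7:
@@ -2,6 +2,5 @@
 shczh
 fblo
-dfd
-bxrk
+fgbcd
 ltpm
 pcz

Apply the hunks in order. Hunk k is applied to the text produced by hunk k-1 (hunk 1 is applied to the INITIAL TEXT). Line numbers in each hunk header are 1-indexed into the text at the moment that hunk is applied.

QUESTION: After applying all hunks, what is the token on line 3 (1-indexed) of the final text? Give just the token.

Hunk 1: at line 2 remove [hpyue,igd] add [nwc,cjtaz,mlql] -> 8 lines: tdvw shczh fblo nwc cjtaz mlql bnui roci
Hunk 2: at line 5 remove [mlql] add [lmy,itaz] -> 9 lines: tdvw shczh fblo nwc cjtaz lmy itaz bnui roci
Hunk 3: at line 2 remove [nwc] add [qxzdh,pvur,pcz] -> 11 lines: tdvw shczh fblo qxzdh pvur pcz cjtaz lmy itaz bnui roci
Hunk 4: at line 6 remove [lmy,itaz] add [bqi,yjdp] -> 11 lines: tdvw shczh fblo qxzdh pvur pcz cjtaz bqi yjdp bnui roci
Hunk 5: at line 3 remove [qxzdh] add [dfd,bxrk,ymi] -> 13 lines: tdvw shczh fblo dfd bxrk ymi pvur pcz cjtaz bqi yjdp bnui roci
Hunk 6: at line 5 remove [ymi,pvur] add [ltpm] -> 12 lines: tdvw shczh fblo dfd bxrk ltpm pcz cjtaz bqi yjdp bnui roci
Hunk 7: at line 2 remove [dfd,bxrk] add [fgbcd] -> 11 lines: tdvw shczh fblo fgbcd ltpm pcz cjtaz bqi yjdp bnui roci
Final line 3: fblo

Answer: fblo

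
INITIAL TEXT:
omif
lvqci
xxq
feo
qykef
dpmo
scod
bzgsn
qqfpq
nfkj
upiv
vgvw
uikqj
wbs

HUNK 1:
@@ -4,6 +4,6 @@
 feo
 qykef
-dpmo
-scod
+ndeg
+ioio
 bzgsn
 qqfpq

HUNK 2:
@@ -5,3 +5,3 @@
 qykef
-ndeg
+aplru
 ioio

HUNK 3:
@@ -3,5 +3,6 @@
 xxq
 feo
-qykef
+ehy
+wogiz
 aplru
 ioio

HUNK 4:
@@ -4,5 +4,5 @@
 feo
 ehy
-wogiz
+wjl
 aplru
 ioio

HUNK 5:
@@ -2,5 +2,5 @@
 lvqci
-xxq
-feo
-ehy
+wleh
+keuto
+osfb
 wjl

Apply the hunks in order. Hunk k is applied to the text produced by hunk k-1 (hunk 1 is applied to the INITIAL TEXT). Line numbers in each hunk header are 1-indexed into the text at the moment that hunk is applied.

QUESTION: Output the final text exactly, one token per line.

Hunk 1: at line 4 remove [dpmo,scod] add [ndeg,ioio] -> 14 lines: omif lvqci xxq feo qykef ndeg ioio bzgsn qqfpq nfkj upiv vgvw uikqj wbs
Hunk 2: at line 5 remove [ndeg] add [aplru] -> 14 lines: omif lvqci xxq feo qykef aplru ioio bzgsn qqfpq nfkj upiv vgvw uikqj wbs
Hunk 3: at line 3 remove [qykef] add [ehy,wogiz] -> 15 lines: omif lvqci xxq feo ehy wogiz aplru ioio bzgsn qqfpq nfkj upiv vgvw uikqj wbs
Hunk 4: at line 4 remove [wogiz] add [wjl] -> 15 lines: omif lvqci xxq feo ehy wjl aplru ioio bzgsn qqfpq nfkj upiv vgvw uikqj wbs
Hunk 5: at line 2 remove [xxq,feo,ehy] add [wleh,keuto,osfb] -> 15 lines: omif lvqci wleh keuto osfb wjl aplru ioio bzgsn qqfpq nfkj upiv vgvw uikqj wbs

Answer: omif
lvqci
wleh
keuto
osfb
wjl
aplru
ioio
bzgsn
qqfpq
nfkj
upiv
vgvw
uikqj
wbs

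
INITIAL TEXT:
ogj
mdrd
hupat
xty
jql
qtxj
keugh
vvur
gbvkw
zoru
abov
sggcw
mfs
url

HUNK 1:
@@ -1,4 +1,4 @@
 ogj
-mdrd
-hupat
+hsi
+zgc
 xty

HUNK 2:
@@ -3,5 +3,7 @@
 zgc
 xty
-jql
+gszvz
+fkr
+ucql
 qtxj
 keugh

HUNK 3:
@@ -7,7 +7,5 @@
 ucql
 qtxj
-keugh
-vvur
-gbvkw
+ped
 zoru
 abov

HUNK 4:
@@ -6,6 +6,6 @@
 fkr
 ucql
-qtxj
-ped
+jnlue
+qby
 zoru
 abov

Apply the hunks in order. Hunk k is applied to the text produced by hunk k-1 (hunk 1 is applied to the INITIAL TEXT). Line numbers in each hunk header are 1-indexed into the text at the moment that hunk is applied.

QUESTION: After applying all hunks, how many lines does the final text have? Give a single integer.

Answer: 14

Derivation:
Hunk 1: at line 1 remove [mdrd,hupat] add [hsi,zgc] -> 14 lines: ogj hsi zgc xty jql qtxj keugh vvur gbvkw zoru abov sggcw mfs url
Hunk 2: at line 3 remove [jql] add [gszvz,fkr,ucql] -> 16 lines: ogj hsi zgc xty gszvz fkr ucql qtxj keugh vvur gbvkw zoru abov sggcw mfs url
Hunk 3: at line 7 remove [keugh,vvur,gbvkw] add [ped] -> 14 lines: ogj hsi zgc xty gszvz fkr ucql qtxj ped zoru abov sggcw mfs url
Hunk 4: at line 6 remove [qtxj,ped] add [jnlue,qby] -> 14 lines: ogj hsi zgc xty gszvz fkr ucql jnlue qby zoru abov sggcw mfs url
Final line count: 14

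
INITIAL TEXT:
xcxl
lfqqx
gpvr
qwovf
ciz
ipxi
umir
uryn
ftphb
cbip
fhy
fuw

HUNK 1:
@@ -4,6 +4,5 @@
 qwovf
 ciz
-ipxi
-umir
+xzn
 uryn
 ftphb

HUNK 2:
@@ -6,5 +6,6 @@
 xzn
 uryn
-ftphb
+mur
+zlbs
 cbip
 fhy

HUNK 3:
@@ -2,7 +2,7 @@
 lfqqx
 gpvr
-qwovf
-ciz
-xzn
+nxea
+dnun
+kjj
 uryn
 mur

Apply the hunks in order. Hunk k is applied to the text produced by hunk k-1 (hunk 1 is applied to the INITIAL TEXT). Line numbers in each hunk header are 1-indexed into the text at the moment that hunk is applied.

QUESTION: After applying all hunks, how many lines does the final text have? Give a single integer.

Hunk 1: at line 4 remove [ipxi,umir] add [xzn] -> 11 lines: xcxl lfqqx gpvr qwovf ciz xzn uryn ftphb cbip fhy fuw
Hunk 2: at line 6 remove [ftphb] add [mur,zlbs] -> 12 lines: xcxl lfqqx gpvr qwovf ciz xzn uryn mur zlbs cbip fhy fuw
Hunk 3: at line 2 remove [qwovf,ciz,xzn] add [nxea,dnun,kjj] -> 12 lines: xcxl lfqqx gpvr nxea dnun kjj uryn mur zlbs cbip fhy fuw
Final line count: 12

Answer: 12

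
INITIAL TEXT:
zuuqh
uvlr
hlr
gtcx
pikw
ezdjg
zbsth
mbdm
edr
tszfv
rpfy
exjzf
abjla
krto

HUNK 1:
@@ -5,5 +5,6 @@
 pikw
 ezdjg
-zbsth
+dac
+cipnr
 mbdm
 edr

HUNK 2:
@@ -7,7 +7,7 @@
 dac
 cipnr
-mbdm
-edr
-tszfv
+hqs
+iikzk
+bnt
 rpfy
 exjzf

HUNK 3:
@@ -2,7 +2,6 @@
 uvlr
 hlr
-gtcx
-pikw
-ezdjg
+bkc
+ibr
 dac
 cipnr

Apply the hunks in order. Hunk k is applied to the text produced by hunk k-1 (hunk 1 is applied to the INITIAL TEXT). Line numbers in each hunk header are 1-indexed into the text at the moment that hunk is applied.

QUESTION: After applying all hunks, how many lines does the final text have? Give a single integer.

Hunk 1: at line 5 remove [zbsth] add [dac,cipnr] -> 15 lines: zuuqh uvlr hlr gtcx pikw ezdjg dac cipnr mbdm edr tszfv rpfy exjzf abjla krto
Hunk 2: at line 7 remove [mbdm,edr,tszfv] add [hqs,iikzk,bnt] -> 15 lines: zuuqh uvlr hlr gtcx pikw ezdjg dac cipnr hqs iikzk bnt rpfy exjzf abjla krto
Hunk 3: at line 2 remove [gtcx,pikw,ezdjg] add [bkc,ibr] -> 14 lines: zuuqh uvlr hlr bkc ibr dac cipnr hqs iikzk bnt rpfy exjzf abjla krto
Final line count: 14

Answer: 14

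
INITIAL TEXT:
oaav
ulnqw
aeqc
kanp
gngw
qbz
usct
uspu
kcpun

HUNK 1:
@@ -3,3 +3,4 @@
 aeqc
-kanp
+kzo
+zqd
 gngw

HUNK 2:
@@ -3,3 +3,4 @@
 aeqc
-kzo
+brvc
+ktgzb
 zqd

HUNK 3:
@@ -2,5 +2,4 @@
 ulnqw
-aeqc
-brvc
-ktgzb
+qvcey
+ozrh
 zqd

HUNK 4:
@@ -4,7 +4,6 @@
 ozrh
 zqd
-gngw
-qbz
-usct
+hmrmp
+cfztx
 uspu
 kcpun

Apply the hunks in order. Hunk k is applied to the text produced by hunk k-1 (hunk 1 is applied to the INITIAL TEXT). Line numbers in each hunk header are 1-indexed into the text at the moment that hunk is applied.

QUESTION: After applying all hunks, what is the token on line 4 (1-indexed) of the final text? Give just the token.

Hunk 1: at line 3 remove [kanp] add [kzo,zqd] -> 10 lines: oaav ulnqw aeqc kzo zqd gngw qbz usct uspu kcpun
Hunk 2: at line 3 remove [kzo] add [brvc,ktgzb] -> 11 lines: oaav ulnqw aeqc brvc ktgzb zqd gngw qbz usct uspu kcpun
Hunk 3: at line 2 remove [aeqc,brvc,ktgzb] add [qvcey,ozrh] -> 10 lines: oaav ulnqw qvcey ozrh zqd gngw qbz usct uspu kcpun
Hunk 4: at line 4 remove [gngw,qbz,usct] add [hmrmp,cfztx] -> 9 lines: oaav ulnqw qvcey ozrh zqd hmrmp cfztx uspu kcpun
Final line 4: ozrh

Answer: ozrh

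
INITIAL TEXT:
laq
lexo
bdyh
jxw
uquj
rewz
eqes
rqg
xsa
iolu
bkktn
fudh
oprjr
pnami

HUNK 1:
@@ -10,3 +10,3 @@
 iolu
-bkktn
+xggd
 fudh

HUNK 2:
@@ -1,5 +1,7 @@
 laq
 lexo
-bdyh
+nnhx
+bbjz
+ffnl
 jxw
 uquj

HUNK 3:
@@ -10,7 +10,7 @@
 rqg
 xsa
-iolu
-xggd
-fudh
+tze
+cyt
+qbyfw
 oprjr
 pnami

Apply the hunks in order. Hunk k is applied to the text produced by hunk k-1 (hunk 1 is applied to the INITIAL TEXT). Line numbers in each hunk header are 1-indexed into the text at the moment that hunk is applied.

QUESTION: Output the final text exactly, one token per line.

Answer: laq
lexo
nnhx
bbjz
ffnl
jxw
uquj
rewz
eqes
rqg
xsa
tze
cyt
qbyfw
oprjr
pnami

Derivation:
Hunk 1: at line 10 remove [bkktn] add [xggd] -> 14 lines: laq lexo bdyh jxw uquj rewz eqes rqg xsa iolu xggd fudh oprjr pnami
Hunk 2: at line 1 remove [bdyh] add [nnhx,bbjz,ffnl] -> 16 lines: laq lexo nnhx bbjz ffnl jxw uquj rewz eqes rqg xsa iolu xggd fudh oprjr pnami
Hunk 3: at line 10 remove [iolu,xggd,fudh] add [tze,cyt,qbyfw] -> 16 lines: laq lexo nnhx bbjz ffnl jxw uquj rewz eqes rqg xsa tze cyt qbyfw oprjr pnami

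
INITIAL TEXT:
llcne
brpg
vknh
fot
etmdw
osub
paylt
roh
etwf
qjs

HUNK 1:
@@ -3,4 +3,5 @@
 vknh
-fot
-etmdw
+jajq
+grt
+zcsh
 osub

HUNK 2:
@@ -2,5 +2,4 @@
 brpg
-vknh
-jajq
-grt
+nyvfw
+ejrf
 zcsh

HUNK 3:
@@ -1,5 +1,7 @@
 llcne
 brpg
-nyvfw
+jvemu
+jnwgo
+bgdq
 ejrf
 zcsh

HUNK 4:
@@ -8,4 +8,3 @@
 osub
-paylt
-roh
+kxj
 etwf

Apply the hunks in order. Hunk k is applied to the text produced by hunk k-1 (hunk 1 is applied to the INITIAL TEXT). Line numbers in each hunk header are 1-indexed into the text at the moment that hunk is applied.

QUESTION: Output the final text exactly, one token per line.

Hunk 1: at line 3 remove [fot,etmdw] add [jajq,grt,zcsh] -> 11 lines: llcne brpg vknh jajq grt zcsh osub paylt roh etwf qjs
Hunk 2: at line 2 remove [vknh,jajq,grt] add [nyvfw,ejrf] -> 10 lines: llcne brpg nyvfw ejrf zcsh osub paylt roh etwf qjs
Hunk 3: at line 1 remove [nyvfw] add [jvemu,jnwgo,bgdq] -> 12 lines: llcne brpg jvemu jnwgo bgdq ejrf zcsh osub paylt roh etwf qjs
Hunk 4: at line 8 remove [paylt,roh] add [kxj] -> 11 lines: llcne brpg jvemu jnwgo bgdq ejrf zcsh osub kxj etwf qjs

Answer: llcne
brpg
jvemu
jnwgo
bgdq
ejrf
zcsh
osub
kxj
etwf
qjs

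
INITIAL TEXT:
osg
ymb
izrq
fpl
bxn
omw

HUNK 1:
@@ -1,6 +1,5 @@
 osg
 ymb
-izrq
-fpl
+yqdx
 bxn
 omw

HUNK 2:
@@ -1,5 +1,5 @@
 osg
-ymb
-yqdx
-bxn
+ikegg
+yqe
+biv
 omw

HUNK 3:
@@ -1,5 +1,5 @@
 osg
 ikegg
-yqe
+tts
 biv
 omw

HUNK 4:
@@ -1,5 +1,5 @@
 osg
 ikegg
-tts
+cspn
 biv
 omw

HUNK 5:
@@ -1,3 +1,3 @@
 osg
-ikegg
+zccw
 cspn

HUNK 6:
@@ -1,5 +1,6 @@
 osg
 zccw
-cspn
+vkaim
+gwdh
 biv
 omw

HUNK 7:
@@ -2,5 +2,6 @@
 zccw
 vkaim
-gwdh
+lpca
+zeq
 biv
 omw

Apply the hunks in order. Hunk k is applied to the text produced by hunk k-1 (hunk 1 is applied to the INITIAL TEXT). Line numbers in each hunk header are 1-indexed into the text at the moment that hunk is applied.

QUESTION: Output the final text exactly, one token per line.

Hunk 1: at line 1 remove [izrq,fpl] add [yqdx] -> 5 lines: osg ymb yqdx bxn omw
Hunk 2: at line 1 remove [ymb,yqdx,bxn] add [ikegg,yqe,biv] -> 5 lines: osg ikegg yqe biv omw
Hunk 3: at line 1 remove [yqe] add [tts] -> 5 lines: osg ikegg tts biv omw
Hunk 4: at line 1 remove [tts] add [cspn] -> 5 lines: osg ikegg cspn biv omw
Hunk 5: at line 1 remove [ikegg] add [zccw] -> 5 lines: osg zccw cspn biv omw
Hunk 6: at line 1 remove [cspn] add [vkaim,gwdh] -> 6 lines: osg zccw vkaim gwdh biv omw
Hunk 7: at line 2 remove [gwdh] add [lpca,zeq] -> 7 lines: osg zccw vkaim lpca zeq biv omw

Answer: osg
zccw
vkaim
lpca
zeq
biv
omw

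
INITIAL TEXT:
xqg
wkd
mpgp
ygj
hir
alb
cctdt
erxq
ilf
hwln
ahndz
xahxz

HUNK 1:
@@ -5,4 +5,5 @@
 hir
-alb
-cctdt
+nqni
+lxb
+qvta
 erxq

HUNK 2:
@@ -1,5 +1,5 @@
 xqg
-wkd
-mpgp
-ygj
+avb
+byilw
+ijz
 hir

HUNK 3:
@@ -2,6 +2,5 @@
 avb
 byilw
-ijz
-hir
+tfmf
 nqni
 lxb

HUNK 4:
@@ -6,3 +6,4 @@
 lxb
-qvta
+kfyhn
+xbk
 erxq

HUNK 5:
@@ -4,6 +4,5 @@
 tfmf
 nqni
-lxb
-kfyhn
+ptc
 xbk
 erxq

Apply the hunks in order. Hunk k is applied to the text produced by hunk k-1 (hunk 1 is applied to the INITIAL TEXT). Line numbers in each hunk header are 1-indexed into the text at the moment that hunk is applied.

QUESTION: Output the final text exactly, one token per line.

Hunk 1: at line 5 remove [alb,cctdt] add [nqni,lxb,qvta] -> 13 lines: xqg wkd mpgp ygj hir nqni lxb qvta erxq ilf hwln ahndz xahxz
Hunk 2: at line 1 remove [wkd,mpgp,ygj] add [avb,byilw,ijz] -> 13 lines: xqg avb byilw ijz hir nqni lxb qvta erxq ilf hwln ahndz xahxz
Hunk 3: at line 2 remove [ijz,hir] add [tfmf] -> 12 lines: xqg avb byilw tfmf nqni lxb qvta erxq ilf hwln ahndz xahxz
Hunk 4: at line 6 remove [qvta] add [kfyhn,xbk] -> 13 lines: xqg avb byilw tfmf nqni lxb kfyhn xbk erxq ilf hwln ahndz xahxz
Hunk 5: at line 4 remove [lxb,kfyhn] add [ptc] -> 12 lines: xqg avb byilw tfmf nqni ptc xbk erxq ilf hwln ahndz xahxz

Answer: xqg
avb
byilw
tfmf
nqni
ptc
xbk
erxq
ilf
hwln
ahndz
xahxz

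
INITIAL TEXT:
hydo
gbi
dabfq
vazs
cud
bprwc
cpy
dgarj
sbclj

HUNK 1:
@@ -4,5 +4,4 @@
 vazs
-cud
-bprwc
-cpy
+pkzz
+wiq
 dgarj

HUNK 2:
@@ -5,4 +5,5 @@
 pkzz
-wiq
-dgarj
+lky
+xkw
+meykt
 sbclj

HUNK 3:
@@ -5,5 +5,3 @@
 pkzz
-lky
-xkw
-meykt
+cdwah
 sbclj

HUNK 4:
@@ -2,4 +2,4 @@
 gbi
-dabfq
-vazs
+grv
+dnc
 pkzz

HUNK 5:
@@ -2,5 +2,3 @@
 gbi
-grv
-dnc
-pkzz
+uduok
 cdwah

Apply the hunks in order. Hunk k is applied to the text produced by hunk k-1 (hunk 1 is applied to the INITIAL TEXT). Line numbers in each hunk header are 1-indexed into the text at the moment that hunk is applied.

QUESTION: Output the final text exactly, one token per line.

Answer: hydo
gbi
uduok
cdwah
sbclj

Derivation:
Hunk 1: at line 4 remove [cud,bprwc,cpy] add [pkzz,wiq] -> 8 lines: hydo gbi dabfq vazs pkzz wiq dgarj sbclj
Hunk 2: at line 5 remove [wiq,dgarj] add [lky,xkw,meykt] -> 9 lines: hydo gbi dabfq vazs pkzz lky xkw meykt sbclj
Hunk 3: at line 5 remove [lky,xkw,meykt] add [cdwah] -> 7 lines: hydo gbi dabfq vazs pkzz cdwah sbclj
Hunk 4: at line 2 remove [dabfq,vazs] add [grv,dnc] -> 7 lines: hydo gbi grv dnc pkzz cdwah sbclj
Hunk 5: at line 2 remove [grv,dnc,pkzz] add [uduok] -> 5 lines: hydo gbi uduok cdwah sbclj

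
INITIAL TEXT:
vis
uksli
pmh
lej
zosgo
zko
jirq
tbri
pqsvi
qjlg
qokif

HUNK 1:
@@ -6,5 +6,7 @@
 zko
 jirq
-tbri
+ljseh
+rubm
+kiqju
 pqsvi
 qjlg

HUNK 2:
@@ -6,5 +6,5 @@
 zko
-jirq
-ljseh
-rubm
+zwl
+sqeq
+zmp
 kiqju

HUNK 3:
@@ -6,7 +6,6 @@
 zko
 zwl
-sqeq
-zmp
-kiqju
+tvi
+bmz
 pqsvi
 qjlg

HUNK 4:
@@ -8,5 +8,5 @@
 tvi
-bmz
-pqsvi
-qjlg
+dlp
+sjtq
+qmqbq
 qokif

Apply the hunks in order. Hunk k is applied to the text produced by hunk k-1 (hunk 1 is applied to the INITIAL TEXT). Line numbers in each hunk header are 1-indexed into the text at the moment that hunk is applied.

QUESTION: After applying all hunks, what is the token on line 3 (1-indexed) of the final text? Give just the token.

Answer: pmh

Derivation:
Hunk 1: at line 6 remove [tbri] add [ljseh,rubm,kiqju] -> 13 lines: vis uksli pmh lej zosgo zko jirq ljseh rubm kiqju pqsvi qjlg qokif
Hunk 2: at line 6 remove [jirq,ljseh,rubm] add [zwl,sqeq,zmp] -> 13 lines: vis uksli pmh lej zosgo zko zwl sqeq zmp kiqju pqsvi qjlg qokif
Hunk 3: at line 6 remove [sqeq,zmp,kiqju] add [tvi,bmz] -> 12 lines: vis uksli pmh lej zosgo zko zwl tvi bmz pqsvi qjlg qokif
Hunk 4: at line 8 remove [bmz,pqsvi,qjlg] add [dlp,sjtq,qmqbq] -> 12 lines: vis uksli pmh lej zosgo zko zwl tvi dlp sjtq qmqbq qokif
Final line 3: pmh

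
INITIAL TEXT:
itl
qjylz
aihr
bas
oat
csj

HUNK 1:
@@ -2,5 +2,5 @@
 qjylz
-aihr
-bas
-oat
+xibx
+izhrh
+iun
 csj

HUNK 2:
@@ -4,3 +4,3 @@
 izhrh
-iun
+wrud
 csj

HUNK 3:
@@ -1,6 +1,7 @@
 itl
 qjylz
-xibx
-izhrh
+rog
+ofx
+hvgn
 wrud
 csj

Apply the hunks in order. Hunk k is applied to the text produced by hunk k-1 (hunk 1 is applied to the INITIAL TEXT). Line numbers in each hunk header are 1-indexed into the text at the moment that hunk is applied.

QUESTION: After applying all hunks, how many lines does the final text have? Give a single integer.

Answer: 7

Derivation:
Hunk 1: at line 2 remove [aihr,bas,oat] add [xibx,izhrh,iun] -> 6 lines: itl qjylz xibx izhrh iun csj
Hunk 2: at line 4 remove [iun] add [wrud] -> 6 lines: itl qjylz xibx izhrh wrud csj
Hunk 3: at line 1 remove [xibx,izhrh] add [rog,ofx,hvgn] -> 7 lines: itl qjylz rog ofx hvgn wrud csj
Final line count: 7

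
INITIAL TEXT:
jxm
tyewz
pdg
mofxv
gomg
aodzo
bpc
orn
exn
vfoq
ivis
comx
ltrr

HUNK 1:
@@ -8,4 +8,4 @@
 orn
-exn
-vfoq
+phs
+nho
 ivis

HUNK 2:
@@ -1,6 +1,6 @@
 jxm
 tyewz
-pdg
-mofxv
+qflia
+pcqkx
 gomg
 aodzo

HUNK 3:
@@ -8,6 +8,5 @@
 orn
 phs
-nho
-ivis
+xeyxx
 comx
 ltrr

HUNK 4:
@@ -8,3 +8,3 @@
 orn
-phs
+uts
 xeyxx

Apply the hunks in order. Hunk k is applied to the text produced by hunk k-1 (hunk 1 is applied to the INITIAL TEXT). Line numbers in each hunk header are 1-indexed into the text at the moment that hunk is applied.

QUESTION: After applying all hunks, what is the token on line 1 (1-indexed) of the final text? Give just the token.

Hunk 1: at line 8 remove [exn,vfoq] add [phs,nho] -> 13 lines: jxm tyewz pdg mofxv gomg aodzo bpc orn phs nho ivis comx ltrr
Hunk 2: at line 1 remove [pdg,mofxv] add [qflia,pcqkx] -> 13 lines: jxm tyewz qflia pcqkx gomg aodzo bpc orn phs nho ivis comx ltrr
Hunk 3: at line 8 remove [nho,ivis] add [xeyxx] -> 12 lines: jxm tyewz qflia pcqkx gomg aodzo bpc orn phs xeyxx comx ltrr
Hunk 4: at line 8 remove [phs] add [uts] -> 12 lines: jxm tyewz qflia pcqkx gomg aodzo bpc orn uts xeyxx comx ltrr
Final line 1: jxm

Answer: jxm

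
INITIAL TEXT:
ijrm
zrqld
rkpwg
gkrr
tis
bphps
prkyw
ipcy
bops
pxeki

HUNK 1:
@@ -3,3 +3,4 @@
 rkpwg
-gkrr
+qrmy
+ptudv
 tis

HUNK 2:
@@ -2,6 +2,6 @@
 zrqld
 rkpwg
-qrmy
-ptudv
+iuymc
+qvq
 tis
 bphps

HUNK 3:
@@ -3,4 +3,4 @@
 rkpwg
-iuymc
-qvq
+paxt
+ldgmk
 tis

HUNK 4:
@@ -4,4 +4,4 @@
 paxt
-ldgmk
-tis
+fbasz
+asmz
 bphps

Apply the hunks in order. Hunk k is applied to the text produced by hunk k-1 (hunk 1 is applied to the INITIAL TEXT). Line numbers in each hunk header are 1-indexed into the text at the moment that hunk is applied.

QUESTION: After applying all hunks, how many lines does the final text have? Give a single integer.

Hunk 1: at line 3 remove [gkrr] add [qrmy,ptudv] -> 11 lines: ijrm zrqld rkpwg qrmy ptudv tis bphps prkyw ipcy bops pxeki
Hunk 2: at line 2 remove [qrmy,ptudv] add [iuymc,qvq] -> 11 lines: ijrm zrqld rkpwg iuymc qvq tis bphps prkyw ipcy bops pxeki
Hunk 3: at line 3 remove [iuymc,qvq] add [paxt,ldgmk] -> 11 lines: ijrm zrqld rkpwg paxt ldgmk tis bphps prkyw ipcy bops pxeki
Hunk 4: at line 4 remove [ldgmk,tis] add [fbasz,asmz] -> 11 lines: ijrm zrqld rkpwg paxt fbasz asmz bphps prkyw ipcy bops pxeki
Final line count: 11

Answer: 11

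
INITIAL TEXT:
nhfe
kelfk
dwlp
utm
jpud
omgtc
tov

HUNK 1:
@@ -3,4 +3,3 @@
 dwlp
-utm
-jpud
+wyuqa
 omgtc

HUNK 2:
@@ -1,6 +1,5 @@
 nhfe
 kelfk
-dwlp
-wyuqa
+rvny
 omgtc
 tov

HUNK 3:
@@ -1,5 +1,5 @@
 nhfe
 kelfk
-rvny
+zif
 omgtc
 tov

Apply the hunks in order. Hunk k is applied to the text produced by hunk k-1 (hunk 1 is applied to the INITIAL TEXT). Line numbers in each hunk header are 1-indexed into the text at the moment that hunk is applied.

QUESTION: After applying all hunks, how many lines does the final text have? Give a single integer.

Hunk 1: at line 3 remove [utm,jpud] add [wyuqa] -> 6 lines: nhfe kelfk dwlp wyuqa omgtc tov
Hunk 2: at line 1 remove [dwlp,wyuqa] add [rvny] -> 5 lines: nhfe kelfk rvny omgtc tov
Hunk 3: at line 1 remove [rvny] add [zif] -> 5 lines: nhfe kelfk zif omgtc tov
Final line count: 5

Answer: 5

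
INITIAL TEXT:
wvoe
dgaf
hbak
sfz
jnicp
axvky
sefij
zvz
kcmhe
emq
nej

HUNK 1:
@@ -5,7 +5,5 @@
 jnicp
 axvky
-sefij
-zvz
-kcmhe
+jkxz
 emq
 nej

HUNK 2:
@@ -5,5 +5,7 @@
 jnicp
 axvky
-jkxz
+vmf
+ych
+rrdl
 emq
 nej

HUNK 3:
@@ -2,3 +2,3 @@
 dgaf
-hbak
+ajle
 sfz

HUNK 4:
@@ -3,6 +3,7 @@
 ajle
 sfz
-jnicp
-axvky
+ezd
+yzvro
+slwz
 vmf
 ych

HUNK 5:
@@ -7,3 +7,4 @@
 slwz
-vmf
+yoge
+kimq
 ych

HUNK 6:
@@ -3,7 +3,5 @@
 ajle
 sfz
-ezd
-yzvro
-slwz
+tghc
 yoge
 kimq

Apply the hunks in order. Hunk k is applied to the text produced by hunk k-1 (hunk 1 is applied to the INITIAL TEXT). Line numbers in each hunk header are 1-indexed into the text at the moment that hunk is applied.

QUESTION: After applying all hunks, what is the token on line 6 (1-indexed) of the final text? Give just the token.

Hunk 1: at line 5 remove [sefij,zvz,kcmhe] add [jkxz] -> 9 lines: wvoe dgaf hbak sfz jnicp axvky jkxz emq nej
Hunk 2: at line 5 remove [jkxz] add [vmf,ych,rrdl] -> 11 lines: wvoe dgaf hbak sfz jnicp axvky vmf ych rrdl emq nej
Hunk 3: at line 2 remove [hbak] add [ajle] -> 11 lines: wvoe dgaf ajle sfz jnicp axvky vmf ych rrdl emq nej
Hunk 4: at line 3 remove [jnicp,axvky] add [ezd,yzvro,slwz] -> 12 lines: wvoe dgaf ajle sfz ezd yzvro slwz vmf ych rrdl emq nej
Hunk 5: at line 7 remove [vmf] add [yoge,kimq] -> 13 lines: wvoe dgaf ajle sfz ezd yzvro slwz yoge kimq ych rrdl emq nej
Hunk 6: at line 3 remove [ezd,yzvro,slwz] add [tghc] -> 11 lines: wvoe dgaf ajle sfz tghc yoge kimq ych rrdl emq nej
Final line 6: yoge

Answer: yoge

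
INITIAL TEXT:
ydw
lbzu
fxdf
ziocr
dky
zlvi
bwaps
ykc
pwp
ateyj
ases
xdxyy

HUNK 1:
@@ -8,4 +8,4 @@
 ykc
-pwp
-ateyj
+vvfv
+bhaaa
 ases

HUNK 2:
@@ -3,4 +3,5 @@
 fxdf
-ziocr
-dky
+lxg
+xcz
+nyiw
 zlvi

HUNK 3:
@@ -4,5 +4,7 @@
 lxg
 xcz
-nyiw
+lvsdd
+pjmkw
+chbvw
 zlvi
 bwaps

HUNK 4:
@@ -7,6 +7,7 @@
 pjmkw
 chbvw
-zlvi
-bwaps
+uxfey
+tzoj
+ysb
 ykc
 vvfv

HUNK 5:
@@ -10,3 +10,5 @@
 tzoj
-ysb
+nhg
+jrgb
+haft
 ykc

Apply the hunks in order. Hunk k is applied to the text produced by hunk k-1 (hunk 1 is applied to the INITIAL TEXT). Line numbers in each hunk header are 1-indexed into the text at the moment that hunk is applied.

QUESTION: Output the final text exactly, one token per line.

Answer: ydw
lbzu
fxdf
lxg
xcz
lvsdd
pjmkw
chbvw
uxfey
tzoj
nhg
jrgb
haft
ykc
vvfv
bhaaa
ases
xdxyy

Derivation:
Hunk 1: at line 8 remove [pwp,ateyj] add [vvfv,bhaaa] -> 12 lines: ydw lbzu fxdf ziocr dky zlvi bwaps ykc vvfv bhaaa ases xdxyy
Hunk 2: at line 3 remove [ziocr,dky] add [lxg,xcz,nyiw] -> 13 lines: ydw lbzu fxdf lxg xcz nyiw zlvi bwaps ykc vvfv bhaaa ases xdxyy
Hunk 3: at line 4 remove [nyiw] add [lvsdd,pjmkw,chbvw] -> 15 lines: ydw lbzu fxdf lxg xcz lvsdd pjmkw chbvw zlvi bwaps ykc vvfv bhaaa ases xdxyy
Hunk 4: at line 7 remove [zlvi,bwaps] add [uxfey,tzoj,ysb] -> 16 lines: ydw lbzu fxdf lxg xcz lvsdd pjmkw chbvw uxfey tzoj ysb ykc vvfv bhaaa ases xdxyy
Hunk 5: at line 10 remove [ysb] add [nhg,jrgb,haft] -> 18 lines: ydw lbzu fxdf lxg xcz lvsdd pjmkw chbvw uxfey tzoj nhg jrgb haft ykc vvfv bhaaa ases xdxyy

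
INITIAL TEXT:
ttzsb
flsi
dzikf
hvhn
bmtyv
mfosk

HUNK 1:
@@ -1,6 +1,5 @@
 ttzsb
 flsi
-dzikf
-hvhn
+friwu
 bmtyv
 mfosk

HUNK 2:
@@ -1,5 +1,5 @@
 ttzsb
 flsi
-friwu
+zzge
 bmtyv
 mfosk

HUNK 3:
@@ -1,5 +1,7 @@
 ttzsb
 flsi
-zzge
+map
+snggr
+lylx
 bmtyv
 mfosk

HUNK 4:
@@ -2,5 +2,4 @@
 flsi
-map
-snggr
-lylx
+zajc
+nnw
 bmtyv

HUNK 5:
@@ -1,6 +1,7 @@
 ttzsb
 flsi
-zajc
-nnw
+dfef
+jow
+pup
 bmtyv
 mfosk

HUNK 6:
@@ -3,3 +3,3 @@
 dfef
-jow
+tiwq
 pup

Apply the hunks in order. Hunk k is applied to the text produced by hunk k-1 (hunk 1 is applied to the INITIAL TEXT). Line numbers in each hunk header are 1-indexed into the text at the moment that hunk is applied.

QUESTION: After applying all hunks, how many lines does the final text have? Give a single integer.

Answer: 7

Derivation:
Hunk 1: at line 1 remove [dzikf,hvhn] add [friwu] -> 5 lines: ttzsb flsi friwu bmtyv mfosk
Hunk 2: at line 1 remove [friwu] add [zzge] -> 5 lines: ttzsb flsi zzge bmtyv mfosk
Hunk 3: at line 1 remove [zzge] add [map,snggr,lylx] -> 7 lines: ttzsb flsi map snggr lylx bmtyv mfosk
Hunk 4: at line 2 remove [map,snggr,lylx] add [zajc,nnw] -> 6 lines: ttzsb flsi zajc nnw bmtyv mfosk
Hunk 5: at line 1 remove [zajc,nnw] add [dfef,jow,pup] -> 7 lines: ttzsb flsi dfef jow pup bmtyv mfosk
Hunk 6: at line 3 remove [jow] add [tiwq] -> 7 lines: ttzsb flsi dfef tiwq pup bmtyv mfosk
Final line count: 7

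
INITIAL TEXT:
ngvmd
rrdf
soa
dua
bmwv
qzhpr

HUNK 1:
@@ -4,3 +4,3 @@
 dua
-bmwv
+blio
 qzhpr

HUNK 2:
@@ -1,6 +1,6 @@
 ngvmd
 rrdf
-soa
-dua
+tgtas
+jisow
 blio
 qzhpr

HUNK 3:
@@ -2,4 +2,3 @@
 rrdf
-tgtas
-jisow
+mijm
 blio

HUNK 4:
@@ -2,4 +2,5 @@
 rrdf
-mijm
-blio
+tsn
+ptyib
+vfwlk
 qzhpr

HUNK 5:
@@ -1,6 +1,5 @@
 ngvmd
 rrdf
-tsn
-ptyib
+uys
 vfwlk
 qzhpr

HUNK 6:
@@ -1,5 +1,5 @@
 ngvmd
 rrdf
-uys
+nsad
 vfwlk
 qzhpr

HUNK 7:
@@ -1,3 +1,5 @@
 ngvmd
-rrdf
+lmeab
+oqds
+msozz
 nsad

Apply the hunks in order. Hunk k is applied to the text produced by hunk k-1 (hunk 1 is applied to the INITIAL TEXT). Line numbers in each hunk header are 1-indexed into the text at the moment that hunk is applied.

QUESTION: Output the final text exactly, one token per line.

Answer: ngvmd
lmeab
oqds
msozz
nsad
vfwlk
qzhpr

Derivation:
Hunk 1: at line 4 remove [bmwv] add [blio] -> 6 lines: ngvmd rrdf soa dua blio qzhpr
Hunk 2: at line 1 remove [soa,dua] add [tgtas,jisow] -> 6 lines: ngvmd rrdf tgtas jisow blio qzhpr
Hunk 3: at line 2 remove [tgtas,jisow] add [mijm] -> 5 lines: ngvmd rrdf mijm blio qzhpr
Hunk 4: at line 2 remove [mijm,blio] add [tsn,ptyib,vfwlk] -> 6 lines: ngvmd rrdf tsn ptyib vfwlk qzhpr
Hunk 5: at line 1 remove [tsn,ptyib] add [uys] -> 5 lines: ngvmd rrdf uys vfwlk qzhpr
Hunk 6: at line 1 remove [uys] add [nsad] -> 5 lines: ngvmd rrdf nsad vfwlk qzhpr
Hunk 7: at line 1 remove [rrdf] add [lmeab,oqds,msozz] -> 7 lines: ngvmd lmeab oqds msozz nsad vfwlk qzhpr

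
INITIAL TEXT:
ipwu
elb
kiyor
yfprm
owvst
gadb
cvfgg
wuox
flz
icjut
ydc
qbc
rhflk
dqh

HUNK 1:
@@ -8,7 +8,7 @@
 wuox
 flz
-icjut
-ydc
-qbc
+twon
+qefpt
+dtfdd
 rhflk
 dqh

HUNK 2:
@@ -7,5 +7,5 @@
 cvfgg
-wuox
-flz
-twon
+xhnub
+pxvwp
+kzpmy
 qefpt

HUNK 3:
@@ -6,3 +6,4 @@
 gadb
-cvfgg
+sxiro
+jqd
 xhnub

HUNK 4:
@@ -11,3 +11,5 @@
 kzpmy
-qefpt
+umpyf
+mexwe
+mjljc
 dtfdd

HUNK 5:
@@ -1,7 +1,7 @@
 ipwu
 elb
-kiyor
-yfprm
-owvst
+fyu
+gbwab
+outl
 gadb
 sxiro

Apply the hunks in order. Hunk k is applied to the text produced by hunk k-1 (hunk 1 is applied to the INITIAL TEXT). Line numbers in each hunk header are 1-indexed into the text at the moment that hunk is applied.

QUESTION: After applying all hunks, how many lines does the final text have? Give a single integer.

Answer: 17

Derivation:
Hunk 1: at line 8 remove [icjut,ydc,qbc] add [twon,qefpt,dtfdd] -> 14 lines: ipwu elb kiyor yfprm owvst gadb cvfgg wuox flz twon qefpt dtfdd rhflk dqh
Hunk 2: at line 7 remove [wuox,flz,twon] add [xhnub,pxvwp,kzpmy] -> 14 lines: ipwu elb kiyor yfprm owvst gadb cvfgg xhnub pxvwp kzpmy qefpt dtfdd rhflk dqh
Hunk 3: at line 6 remove [cvfgg] add [sxiro,jqd] -> 15 lines: ipwu elb kiyor yfprm owvst gadb sxiro jqd xhnub pxvwp kzpmy qefpt dtfdd rhflk dqh
Hunk 4: at line 11 remove [qefpt] add [umpyf,mexwe,mjljc] -> 17 lines: ipwu elb kiyor yfprm owvst gadb sxiro jqd xhnub pxvwp kzpmy umpyf mexwe mjljc dtfdd rhflk dqh
Hunk 5: at line 1 remove [kiyor,yfprm,owvst] add [fyu,gbwab,outl] -> 17 lines: ipwu elb fyu gbwab outl gadb sxiro jqd xhnub pxvwp kzpmy umpyf mexwe mjljc dtfdd rhflk dqh
Final line count: 17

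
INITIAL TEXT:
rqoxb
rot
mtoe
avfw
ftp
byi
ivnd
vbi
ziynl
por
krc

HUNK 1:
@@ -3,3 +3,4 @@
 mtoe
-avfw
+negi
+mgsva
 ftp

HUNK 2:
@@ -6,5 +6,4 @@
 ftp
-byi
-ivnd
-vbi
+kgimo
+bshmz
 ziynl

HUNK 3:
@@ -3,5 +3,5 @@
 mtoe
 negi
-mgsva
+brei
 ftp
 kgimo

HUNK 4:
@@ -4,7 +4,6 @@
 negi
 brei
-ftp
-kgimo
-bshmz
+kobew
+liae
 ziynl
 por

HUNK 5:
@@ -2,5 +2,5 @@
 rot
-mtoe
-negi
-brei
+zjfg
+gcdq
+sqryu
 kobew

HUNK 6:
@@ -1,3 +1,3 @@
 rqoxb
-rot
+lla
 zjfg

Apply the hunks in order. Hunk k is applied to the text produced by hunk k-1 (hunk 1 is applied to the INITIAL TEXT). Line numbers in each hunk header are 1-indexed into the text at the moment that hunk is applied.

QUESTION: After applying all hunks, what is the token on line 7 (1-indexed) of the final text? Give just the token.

Answer: liae

Derivation:
Hunk 1: at line 3 remove [avfw] add [negi,mgsva] -> 12 lines: rqoxb rot mtoe negi mgsva ftp byi ivnd vbi ziynl por krc
Hunk 2: at line 6 remove [byi,ivnd,vbi] add [kgimo,bshmz] -> 11 lines: rqoxb rot mtoe negi mgsva ftp kgimo bshmz ziynl por krc
Hunk 3: at line 3 remove [mgsva] add [brei] -> 11 lines: rqoxb rot mtoe negi brei ftp kgimo bshmz ziynl por krc
Hunk 4: at line 4 remove [ftp,kgimo,bshmz] add [kobew,liae] -> 10 lines: rqoxb rot mtoe negi brei kobew liae ziynl por krc
Hunk 5: at line 2 remove [mtoe,negi,brei] add [zjfg,gcdq,sqryu] -> 10 lines: rqoxb rot zjfg gcdq sqryu kobew liae ziynl por krc
Hunk 6: at line 1 remove [rot] add [lla] -> 10 lines: rqoxb lla zjfg gcdq sqryu kobew liae ziynl por krc
Final line 7: liae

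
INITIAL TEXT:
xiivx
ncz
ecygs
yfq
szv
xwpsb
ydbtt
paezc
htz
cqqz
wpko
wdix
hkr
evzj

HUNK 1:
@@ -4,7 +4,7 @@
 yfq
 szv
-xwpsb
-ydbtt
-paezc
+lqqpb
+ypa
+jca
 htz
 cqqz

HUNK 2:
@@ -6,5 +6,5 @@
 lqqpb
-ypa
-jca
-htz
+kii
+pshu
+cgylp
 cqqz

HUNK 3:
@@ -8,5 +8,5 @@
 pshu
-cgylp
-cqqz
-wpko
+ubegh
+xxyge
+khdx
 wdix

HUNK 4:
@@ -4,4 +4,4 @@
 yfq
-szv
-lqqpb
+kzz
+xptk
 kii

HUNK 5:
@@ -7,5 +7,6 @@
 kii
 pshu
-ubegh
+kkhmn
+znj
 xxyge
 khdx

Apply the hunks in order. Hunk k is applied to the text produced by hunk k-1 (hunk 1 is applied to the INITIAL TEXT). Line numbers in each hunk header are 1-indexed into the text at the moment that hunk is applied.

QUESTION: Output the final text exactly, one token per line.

Hunk 1: at line 4 remove [xwpsb,ydbtt,paezc] add [lqqpb,ypa,jca] -> 14 lines: xiivx ncz ecygs yfq szv lqqpb ypa jca htz cqqz wpko wdix hkr evzj
Hunk 2: at line 6 remove [ypa,jca,htz] add [kii,pshu,cgylp] -> 14 lines: xiivx ncz ecygs yfq szv lqqpb kii pshu cgylp cqqz wpko wdix hkr evzj
Hunk 3: at line 8 remove [cgylp,cqqz,wpko] add [ubegh,xxyge,khdx] -> 14 lines: xiivx ncz ecygs yfq szv lqqpb kii pshu ubegh xxyge khdx wdix hkr evzj
Hunk 4: at line 4 remove [szv,lqqpb] add [kzz,xptk] -> 14 lines: xiivx ncz ecygs yfq kzz xptk kii pshu ubegh xxyge khdx wdix hkr evzj
Hunk 5: at line 7 remove [ubegh] add [kkhmn,znj] -> 15 lines: xiivx ncz ecygs yfq kzz xptk kii pshu kkhmn znj xxyge khdx wdix hkr evzj

Answer: xiivx
ncz
ecygs
yfq
kzz
xptk
kii
pshu
kkhmn
znj
xxyge
khdx
wdix
hkr
evzj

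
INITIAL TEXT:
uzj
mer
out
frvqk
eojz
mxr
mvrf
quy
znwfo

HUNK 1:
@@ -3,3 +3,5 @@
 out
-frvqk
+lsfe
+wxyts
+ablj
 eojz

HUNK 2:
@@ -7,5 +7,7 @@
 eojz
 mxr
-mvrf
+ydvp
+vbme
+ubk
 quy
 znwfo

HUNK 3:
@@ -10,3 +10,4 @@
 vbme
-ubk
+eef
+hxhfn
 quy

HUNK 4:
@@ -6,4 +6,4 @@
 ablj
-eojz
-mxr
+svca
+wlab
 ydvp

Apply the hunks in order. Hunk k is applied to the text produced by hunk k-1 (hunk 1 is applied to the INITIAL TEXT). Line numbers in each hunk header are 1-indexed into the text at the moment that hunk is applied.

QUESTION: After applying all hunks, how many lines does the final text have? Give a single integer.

Hunk 1: at line 3 remove [frvqk] add [lsfe,wxyts,ablj] -> 11 lines: uzj mer out lsfe wxyts ablj eojz mxr mvrf quy znwfo
Hunk 2: at line 7 remove [mvrf] add [ydvp,vbme,ubk] -> 13 lines: uzj mer out lsfe wxyts ablj eojz mxr ydvp vbme ubk quy znwfo
Hunk 3: at line 10 remove [ubk] add [eef,hxhfn] -> 14 lines: uzj mer out lsfe wxyts ablj eojz mxr ydvp vbme eef hxhfn quy znwfo
Hunk 4: at line 6 remove [eojz,mxr] add [svca,wlab] -> 14 lines: uzj mer out lsfe wxyts ablj svca wlab ydvp vbme eef hxhfn quy znwfo
Final line count: 14

Answer: 14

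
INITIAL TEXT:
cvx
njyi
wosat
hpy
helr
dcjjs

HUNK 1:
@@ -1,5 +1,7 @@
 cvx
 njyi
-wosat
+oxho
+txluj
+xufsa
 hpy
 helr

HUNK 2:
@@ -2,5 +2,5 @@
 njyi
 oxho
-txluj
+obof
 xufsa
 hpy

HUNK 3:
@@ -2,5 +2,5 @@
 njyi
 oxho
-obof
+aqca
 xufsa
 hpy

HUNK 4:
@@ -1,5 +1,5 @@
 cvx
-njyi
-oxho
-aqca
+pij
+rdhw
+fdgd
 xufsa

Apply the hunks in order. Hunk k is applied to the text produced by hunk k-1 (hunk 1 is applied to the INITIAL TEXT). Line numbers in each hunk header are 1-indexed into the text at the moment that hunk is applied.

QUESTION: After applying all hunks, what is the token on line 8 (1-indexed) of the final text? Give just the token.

Answer: dcjjs

Derivation:
Hunk 1: at line 1 remove [wosat] add [oxho,txluj,xufsa] -> 8 lines: cvx njyi oxho txluj xufsa hpy helr dcjjs
Hunk 2: at line 2 remove [txluj] add [obof] -> 8 lines: cvx njyi oxho obof xufsa hpy helr dcjjs
Hunk 3: at line 2 remove [obof] add [aqca] -> 8 lines: cvx njyi oxho aqca xufsa hpy helr dcjjs
Hunk 4: at line 1 remove [njyi,oxho,aqca] add [pij,rdhw,fdgd] -> 8 lines: cvx pij rdhw fdgd xufsa hpy helr dcjjs
Final line 8: dcjjs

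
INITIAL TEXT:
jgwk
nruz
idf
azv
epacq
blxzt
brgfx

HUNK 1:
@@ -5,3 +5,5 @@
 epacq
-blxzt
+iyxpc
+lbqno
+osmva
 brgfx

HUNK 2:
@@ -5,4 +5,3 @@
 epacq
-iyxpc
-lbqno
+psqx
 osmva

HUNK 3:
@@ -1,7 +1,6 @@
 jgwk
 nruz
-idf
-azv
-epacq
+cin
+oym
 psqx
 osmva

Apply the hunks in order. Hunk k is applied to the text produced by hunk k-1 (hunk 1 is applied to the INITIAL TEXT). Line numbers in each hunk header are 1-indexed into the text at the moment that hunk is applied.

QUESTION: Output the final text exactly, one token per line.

Hunk 1: at line 5 remove [blxzt] add [iyxpc,lbqno,osmva] -> 9 lines: jgwk nruz idf azv epacq iyxpc lbqno osmva brgfx
Hunk 2: at line 5 remove [iyxpc,lbqno] add [psqx] -> 8 lines: jgwk nruz idf azv epacq psqx osmva brgfx
Hunk 3: at line 1 remove [idf,azv,epacq] add [cin,oym] -> 7 lines: jgwk nruz cin oym psqx osmva brgfx

Answer: jgwk
nruz
cin
oym
psqx
osmva
brgfx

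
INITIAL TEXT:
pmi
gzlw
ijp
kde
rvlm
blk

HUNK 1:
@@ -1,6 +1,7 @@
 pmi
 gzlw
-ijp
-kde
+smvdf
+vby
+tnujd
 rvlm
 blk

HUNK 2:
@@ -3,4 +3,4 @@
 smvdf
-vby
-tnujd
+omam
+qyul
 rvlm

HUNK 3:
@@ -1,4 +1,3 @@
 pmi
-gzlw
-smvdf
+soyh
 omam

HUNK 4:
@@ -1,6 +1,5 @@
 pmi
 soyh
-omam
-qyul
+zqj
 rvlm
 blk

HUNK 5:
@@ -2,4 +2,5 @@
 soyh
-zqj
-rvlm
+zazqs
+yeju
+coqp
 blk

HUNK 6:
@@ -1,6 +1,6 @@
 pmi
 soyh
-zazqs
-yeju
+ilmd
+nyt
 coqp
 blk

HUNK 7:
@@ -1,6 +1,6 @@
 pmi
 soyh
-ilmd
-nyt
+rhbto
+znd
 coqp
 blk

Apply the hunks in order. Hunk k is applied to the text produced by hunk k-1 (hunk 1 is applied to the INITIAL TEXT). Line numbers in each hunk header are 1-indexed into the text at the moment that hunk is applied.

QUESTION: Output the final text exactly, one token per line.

Hunk 1: at line 1 remove [ijp,kde] add [smvdf,vby,tnujd] -> 7 lines: pmi gzlw smvdf vby tnujd rvlm blk
Hunk 2: at line 3 remove [vby,tnujd] add [omam,qyul] -> 7 lines: pmi gzlw smvdf omam qyul rvlm blk
Hunk 3: at line 1 remove [gzlw,smvdf] add [soyh] -> 6 lines: pmi soyh omam qyul rvlm blk
Hunk 4: at line 1 remove [omam,qyul] add [zqj] -> 5 lines: pmi soyh zqj rvlm blk
Hunk 5: at line 2 remove [zqj,rvlm] add [zazqs,yeju,coqp] -> 6 lines: pmi soyh zazqs yeju coqp blk
Hunk 6: at line 1 remove [zazqs,yeju] add [ilmd,nyt] -> 6 lines: pmi soyh ilmd nyt coqp blk
Hunk 7: at line 1 remove [ilmd,nyt] add [rhbto,znd] -> 6 lines: pmi soyh rhbto znd coqp blk

Answer: pmi
soyh
rhbto
znd
coqp
blk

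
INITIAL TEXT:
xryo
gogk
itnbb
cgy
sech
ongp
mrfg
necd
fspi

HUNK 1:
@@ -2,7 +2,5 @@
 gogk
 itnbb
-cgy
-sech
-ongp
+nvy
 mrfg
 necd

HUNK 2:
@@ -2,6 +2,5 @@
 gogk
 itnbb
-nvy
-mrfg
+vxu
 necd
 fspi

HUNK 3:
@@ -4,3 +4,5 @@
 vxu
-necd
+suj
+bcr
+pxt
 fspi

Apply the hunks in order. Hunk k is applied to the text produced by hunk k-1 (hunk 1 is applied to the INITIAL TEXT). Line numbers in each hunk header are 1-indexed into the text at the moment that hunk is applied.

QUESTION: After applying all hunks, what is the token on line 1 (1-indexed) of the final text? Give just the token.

Answer: xryo

Derivation:
Hunk 1: at line 2 remove [cgy,sech,ongp] add [nvy] -> 7 lines: xryo gogk itnbb nvy mrfg necd fspi
Hunk 2: at line 2 remove [nvy,mrfg] add [vxu] -> 6 lines: xryo gogk itnbb vxu necd fspi
Hunk 3: at line 4 remove [necd] add [suj,bcr,pxt] -> 8 lines: xryo gogk itnbb vxu suj bcr pxt fspi
Final line 1: xryo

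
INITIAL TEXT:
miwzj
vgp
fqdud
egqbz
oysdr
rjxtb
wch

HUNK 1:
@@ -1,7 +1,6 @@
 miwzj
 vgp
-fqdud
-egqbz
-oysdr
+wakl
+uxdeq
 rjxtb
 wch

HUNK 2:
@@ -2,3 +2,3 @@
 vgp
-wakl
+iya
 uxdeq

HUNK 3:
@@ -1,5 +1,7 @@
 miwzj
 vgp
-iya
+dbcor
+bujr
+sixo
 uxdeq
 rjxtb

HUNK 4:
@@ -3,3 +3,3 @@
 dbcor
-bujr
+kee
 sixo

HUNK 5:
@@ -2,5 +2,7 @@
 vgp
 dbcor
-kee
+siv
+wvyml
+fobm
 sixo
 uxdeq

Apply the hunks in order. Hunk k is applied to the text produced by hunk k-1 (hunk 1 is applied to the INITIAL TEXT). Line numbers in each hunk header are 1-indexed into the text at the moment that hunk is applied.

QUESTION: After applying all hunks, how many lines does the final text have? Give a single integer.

Answer: 10

Derivation:
Hunk 1: at line 1 remove [fqdud,egqbz,oysdr] add [wakl,uxdeq] -> 6 lines: miwzj vgp wakl uxdeq rjxtb wch
Hunk 2: at line 2 remove [wakl] add [iya] -> 6 lines: miwzj vgp iya uxdeq rjxtb wch
Hunk 3: at line 1 remove [iya] add [dbcor,bujr,sixo] -> 8 lines: miwzj vgp dbcor bujr sixo uxdeq rjxtb wch
Hunk 4: at line 3 remove [bujr] add [kee] -> 8 lines: miwzj vgp dbcor kee sixo uxdeq rjxtb wch
Hunk 5: at line 2 remove [kee] add [siv,wvyml,fobm] -> 10 lines: miwzj vgp dbcor siv wvyml fobm sixo uxdeq rjxtb wch
Final line count: 10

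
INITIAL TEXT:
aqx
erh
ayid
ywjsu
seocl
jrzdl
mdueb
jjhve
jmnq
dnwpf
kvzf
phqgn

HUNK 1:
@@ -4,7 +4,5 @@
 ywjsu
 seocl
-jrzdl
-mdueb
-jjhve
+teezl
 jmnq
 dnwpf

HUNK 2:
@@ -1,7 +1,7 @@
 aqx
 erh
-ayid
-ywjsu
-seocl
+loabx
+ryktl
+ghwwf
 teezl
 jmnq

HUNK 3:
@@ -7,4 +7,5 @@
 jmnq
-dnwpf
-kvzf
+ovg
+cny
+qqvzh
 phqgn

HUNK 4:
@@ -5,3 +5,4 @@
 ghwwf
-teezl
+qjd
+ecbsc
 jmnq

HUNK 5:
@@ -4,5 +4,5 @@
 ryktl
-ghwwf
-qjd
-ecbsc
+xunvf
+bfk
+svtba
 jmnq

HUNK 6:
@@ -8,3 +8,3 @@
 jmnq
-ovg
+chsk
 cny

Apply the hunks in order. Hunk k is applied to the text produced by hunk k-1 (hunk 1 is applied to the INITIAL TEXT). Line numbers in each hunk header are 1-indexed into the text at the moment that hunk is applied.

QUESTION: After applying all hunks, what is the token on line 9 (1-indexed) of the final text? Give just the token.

Hunk 1: at line 4 remove [jrzdl,mdueb,jjhve] add [teezl] -> 10 lines: aqx erh ayid ywjsu seocl teezl jmnq dnwpf kvzf phqgn
Hunk 2: at line 1 remove [ayid,ywjsu,seocl] add [loabx,ryktl,ghwwf] -> 10 lines: aqx erh loabx ryktl ghwwf teezl jmnq dnwpf kvzf phqgn
Hunk 3: at line 7 remove [dnwpf,kvzf] add [ovg,cny,qqvzh] -> 11 lines: aqx erh loabx ryktl ghwwf teezl jmnq ovg cny qqvzh phqgn
Hunk 4: at line 5 remove [teezl] add [qjd,ecbsc] -> 12 lines: aqx erh loabx ryktl ghwwf qjd ecbsc jmnq ovg cny qqvzh phqgn
Hunk 5: at line 4 remove [ghwwf,qjd,ecbsc] add [xunvf,bfk,svtba] -> 12 lines: aqx erh loabx ryktl xunvf bfk svtba jmnq ovg cny qqvzh phqgn
Hunk 6: at line 8 remove [ovg] add [chsk] -> 12 lines: aqx erh loabx ryktl xunvf bfk svtba jmnq chsk cny qqvzh phqgn
Final line 9: chsk

Answer: chsk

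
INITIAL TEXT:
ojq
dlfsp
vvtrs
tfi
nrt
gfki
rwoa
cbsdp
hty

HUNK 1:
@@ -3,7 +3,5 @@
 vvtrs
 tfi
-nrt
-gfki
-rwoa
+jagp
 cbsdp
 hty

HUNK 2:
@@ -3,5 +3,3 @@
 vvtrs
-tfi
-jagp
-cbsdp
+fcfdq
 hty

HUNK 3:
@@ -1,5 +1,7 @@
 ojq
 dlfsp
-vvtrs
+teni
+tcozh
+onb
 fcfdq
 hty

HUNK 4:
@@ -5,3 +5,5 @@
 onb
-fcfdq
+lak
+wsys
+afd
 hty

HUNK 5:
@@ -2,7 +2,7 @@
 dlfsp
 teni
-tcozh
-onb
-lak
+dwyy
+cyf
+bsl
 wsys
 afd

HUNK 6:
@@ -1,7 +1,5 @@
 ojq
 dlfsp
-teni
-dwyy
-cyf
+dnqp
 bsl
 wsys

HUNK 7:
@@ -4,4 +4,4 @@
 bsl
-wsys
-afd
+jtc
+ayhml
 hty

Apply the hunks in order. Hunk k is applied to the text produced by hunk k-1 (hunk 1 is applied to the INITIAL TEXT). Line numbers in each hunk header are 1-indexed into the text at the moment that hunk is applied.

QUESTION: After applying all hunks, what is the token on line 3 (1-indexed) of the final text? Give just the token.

Answer: dnqp

Derivation:
Hunk 1: at line 3 remove [nrt,gfki,rwoa] add [jagp] -> 7 lines: ojq dlfsp vvtrs tfi jagp cbsdp hty
Hunk 2: at line 3 remove [tfi,jagp,cbsdp] add [fcfdq] -> 5 lines: ojq dlfsp vvtrs fcfdq hty
Hunk 3: at line 1 remove [vvtrs] add [teni,tcozh,onb] -> 7 lines: ojq dlfsp teni tcozh onb fcfdq hty
Hunk 4: at line 5 remove [fcfdq] add [lak,wsys,afd] -> 9 lines: ojq dlfsp teni tcozh onb lak wsys afd hty
Hunk 5: at line 2 remove [tcozh,onb,lak] add [dwyy,cyf,bsl] -> 9 lines: ojq dlfsp teni dwyy cyf bsl wsys afd hty
Hunk 6: at line 1 remove [teni,dwyy,cyf] add [dnqp] -> 7 lines: ojq dlfsp dnqp bsl wsys afd hty
Hunk 7: at line 4 remove [wsys,afd] add [jtc,ayhml] -> 7 lines: ojq dlfsp dnqp bsl jtc ayhml hty
Final line 3: dnqp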